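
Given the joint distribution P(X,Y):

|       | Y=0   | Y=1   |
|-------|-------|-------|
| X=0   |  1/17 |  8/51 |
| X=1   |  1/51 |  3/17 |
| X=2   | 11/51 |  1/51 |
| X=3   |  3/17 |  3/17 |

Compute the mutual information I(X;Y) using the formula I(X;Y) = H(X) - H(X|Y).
0.2729 bits

I(X;Y) = H(X) - H(X|Y)

Marginal of X (row sums):
  P(X=0) = 1/17 + 8/51 = 11/51
  P(X=1) = 1/51 + 3/17 = 10/51
  P(X=2) = 11/51 + 1/51 = 4/17
  P(X=3) = 3/17 + 3/17 = 6/17
H(X) = -[(11/51)·log₂(11/51) + (10/51)·log₂(10/51) + (4/17)·log₂(4/17) + (6/17)·log₂(6/17)]
  = 0.477312 + 0.460882 + 0.491168 + 0.530294 = 1.95966 bits

Marginal of Y (column sums):
  P(Y=0) = 1/17 + 1/51 + 11/51 + 3/17 = 8/17
  P(Y=1) = 8/51 + 3/17 + 1/51 + 3/17 = 9/17
H(X|Y) = Σ_y P(y)·H(X|Y=y):
  Y=0: P(Y=0) = 8/17, P(X|Y=0) = (1/8, 1/24, 11/24, 3/8) → H(X|Y=0) = 1.612547
  Y=1: P(Y=1) = 9/17, P(X|Y=1) = (8/27, 1/3, 1/27, 1/3) → H(X|Y=1) = 1.752715
H(X|Y) = (8/17)·1.612547 + (9/17)·1.752715 = 1.68675 bits

I(X;Y) = H(X) - H(X|Y) = 1.95966 - 1.68675 = 0.2729 bits

Cross-check via I(X;Y) = H(X) + H(Y) - H(X,Y): computing H(Y) from the column sums and H(X,Y) from the 8 cells in the same way gives H(Y) = 0.99750 bits and H(X,Y) = 2.68426 bits, so
I(X;Y) = 1.95966 + 0.99750 - 2.68426 = 0.2729 bits ✓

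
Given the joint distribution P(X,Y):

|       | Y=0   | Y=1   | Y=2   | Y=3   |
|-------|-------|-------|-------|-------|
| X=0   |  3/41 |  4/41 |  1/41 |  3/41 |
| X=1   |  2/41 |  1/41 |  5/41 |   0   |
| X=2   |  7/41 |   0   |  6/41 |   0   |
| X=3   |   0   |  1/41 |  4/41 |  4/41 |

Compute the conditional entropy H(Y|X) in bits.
1.3758 bits

H(Y|X) = H(X,Y) - H(X)

H(X,Y) = -Σ_{x,y} P(x,y) log₂ P(x,y). Per-cell terms -P(x,y)·log₂P(x,y):
  X=0: 0.27604, 0.32757, 0.13067, 0.27604
  X=1: 0.21256, 0.13067, 0.37020, 0.00000
  X=2: 0.43540, 0.00000, 0.40574, 0.00000
  X=3: 0.00000, 0.13067, 0.32757, 0.32757
  (cells with P = 0 contribute 0)
Sum of the 16 terms: H(X,Y) = 3.3507 bits

Marginal of X (row sums):
  P(X=0) = 3/41 + 4/41 + 1/41 + 3/41 = 11/41
  P(X=1) = 2/41 + 1/41 + 5/41 + 0 = 8/41
  P(X=2) = 7/41 + 0 + 6/41 + 0 = 13/41
  P(X=3) = 0 + 1/41 + 4/41 + 4/41 = 9/41
H(X) = -[(11/41)·log₂(11/41) + (8/41)·log₂(8/41) + (13/41)·log₂(13/41) + (9/41)·log₂(9/41)]
  = 0.50925 + 0.46001 + 0.52543 + 0.48021 = 1.9749 bits

H(Y|X) = H(X,Y) - H(X) = 3.3507 - 1.9749 = 1.3758 bits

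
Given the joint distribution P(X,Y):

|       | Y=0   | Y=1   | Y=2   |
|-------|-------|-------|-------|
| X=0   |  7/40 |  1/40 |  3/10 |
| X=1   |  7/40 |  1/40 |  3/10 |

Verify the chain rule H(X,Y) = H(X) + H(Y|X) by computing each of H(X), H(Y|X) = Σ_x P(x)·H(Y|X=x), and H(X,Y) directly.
H(X) = 1.0000 bits, H(Y|X) = 1.1884 bits, H(X,Y) = 2.1884 bits

Marginal of X (row sums):
  P(X=0) = 7/40 + 1/40 + 3/10 = 1/2
  P(X=1) = 7/40 + 1/40 + 3/10 = 1/2
H(X) = -[(1/2)·log₂(1/2) + (1/2)·log₂(1/2)]
  = 0.5000 + 0.5000 = 1.0000 bits

H(Y|X) = Σ_x P(x)·H(Y|X=x):
  X=0: P(X=0) = 1/2, P(Y|X=0) = (7/20, 1/20, 3/5) → H(Y|X=0) = 1.1884
  X=1: P(X=1) = 1/2, P(Y|X=1) = (7/20, 1/20, 3/5) → H(Y|X=1) = 1.1884
H(Y|X) = (1/2)·1.1884 + (1/2)·1.1884 = 1.1884 bits

H(X,Y) = -Σ_{x,y} P(x,y) log₂ P(x,y). Per-cell terms -P(x,y)·log₂P(x,y):
  X=0: 0.4401, 0.1330, 0.5211
  X=1: 0.4401, 0.1330, 0.5211
Sum of the 6 terms: H(X,Y) = 2.1884 bits

Chain rule check:
  H(X) + H(Y|X) = 1.0000 + 1.1884 = 2.1884 bits
  H(X,Y) = 2.1884 bits
✓ Chain rule verified.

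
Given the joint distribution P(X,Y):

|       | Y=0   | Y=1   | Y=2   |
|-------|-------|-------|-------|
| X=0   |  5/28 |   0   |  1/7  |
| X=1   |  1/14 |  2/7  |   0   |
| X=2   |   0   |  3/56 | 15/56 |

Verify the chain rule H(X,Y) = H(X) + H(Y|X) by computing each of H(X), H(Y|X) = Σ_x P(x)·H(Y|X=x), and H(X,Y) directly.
H(X) = 1.5831 bits, H(Y|X) = 0.7853 bits, H(X,Y) = 2.3685 bits

Marginal of X (row sums):
  P(X=0) = 5/28 + 0 + 1/7 = 9/28
  P(X=1) = 1/14 + 2/7 + 0 = 5/14
  P(X=2) = 0 + 3/56 + 15/56 = 9/28
H(X) = -[(9/28)·log₂(9/28) + (5/14)·log₂(5/14) + (9/28)·log₂(9/28)]
  = 0.526317 + 0.530510 + 0.526317 = 1.5831 bits

H(Y|X) = Σ_x P(x)·H(Y|X=x):
  X=0: P(X=0) = 9/28, P(Y|X=0) = (5/9, 0, 4/9) → H(Y|X=0) = 0.991076
  X=1: P(X=1) = 5/14, P(Y|X=1) = (1/5, 4/5, 0) → H(Y|X=1) = 0.721928
  X=2: P(X=2) = 9/28, P(Y|X=2) = (0, 1/6, 5/6) → H(Y|X=2) = 0.650022
H(Y|X) = (9/28)·0.991076 + (5/14)·0.721928 + (9/28)·0.650022 = 0.7853 bits

H(X,Y) = -Σ_{x,y} P(x,y) log₂ P(x,y). Per-cell terms -P(x,y)·log₂P(x,y):
  X=0: 0.443826, 0.000000, 0.401051
  X=1: 0.271954, 0.516387, 0.000000
  X=2: 0.000000, 0.226200, 0.509053
  (cells with P = 0 contribute 0)
Sum of the 9 terms: H(X,Y) = 2.3685 bits

Chain rule check:
  H(X) + H(Y|X) = 1.5831 + 0.7853 = 2.3684 bits
  H(X,Y) = 2.3685 bits
✓ Chain rule verified (Δ = 0.0001 is 4-dp rounding noise: each of the three values was rounded independently).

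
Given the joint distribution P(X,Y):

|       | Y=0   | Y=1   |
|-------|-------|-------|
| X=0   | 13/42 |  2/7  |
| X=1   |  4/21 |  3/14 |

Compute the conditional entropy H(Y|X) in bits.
0.9983 bits

H(Y|X) = H(X,Y) - H(X)

H(X,Y) = -Σ_{x,y} P(x,y) log₂ P(x,y). Per-cell terms -P(x,y)·log₂P(x,y):
  X=0: 0.5237, 0.5164
  X=1: 0.4557, 0.4762
Sum of the 4 terms: H(X,Y) = 1.9720 bits

Marginal of X (row sums):
  P(X=0) = 13/42 + 2/7 = 25/42
  P(X=1) = 4/21 + 3/14 = 17/42
H(X) = -[(25/42)·log₂(25/42) + (17/42)·log₂(17/42)]
  = 0.4455 + 0.5282 = 0.9737 bits

H(Y|X) = H(X,Y) - H(X) = 1.9720 - 0.9737 = 0.9983 bits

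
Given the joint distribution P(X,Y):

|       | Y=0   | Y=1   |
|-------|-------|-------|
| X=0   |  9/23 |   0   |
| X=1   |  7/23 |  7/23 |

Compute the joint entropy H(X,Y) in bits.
1.5743 bits

H(X,Y) = -Σ_{x,y} P(x,y) log₂ P(x,y). Per-cell terms -P(x,y)·log₂P(x,y):
  X=0: 0.5297, 0.0000
  X=1: 0.5223, 0.5223
  (cells with P = 0 contribute 0)
Sum of the 4 terms: H(X,Y) = 1.5743 bits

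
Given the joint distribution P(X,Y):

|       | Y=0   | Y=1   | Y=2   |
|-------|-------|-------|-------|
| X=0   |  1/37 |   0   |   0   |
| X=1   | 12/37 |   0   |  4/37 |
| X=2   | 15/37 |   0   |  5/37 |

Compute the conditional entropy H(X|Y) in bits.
1.1325 bits

H(X|Y) = H(X,Y) - H(Y)

H(X,Y) = -Σ_{x,y} P(x,y) log₂ P(x,y). Per-cell terms -P(x,y)·log₂P(x,y):
  X=0: 0.14080, 0.00000, 0.00000
  X=1: 0.52686, 0.00000, 0.34697
  X=2: 0.52807, 0.00000, 0.39021
  (cells with P = 0 contribute 0)
Sum of the 9 terms: H(X,Y) = 1.9329 bits

Marginal of Y (column sums):
  P(Y=0) = 1/37 + 12/37 + 15/37 = 28/37
  P(Y=1) = 0 + 0 + 0 = 0
  P(Y=2) = 0 + 4/37 + 5/37 = 9/37
H(Y) = -[(28/37)·log₂(28/37) + (9/37)·log₂(9/37)]   (outcomes with P = 0 contribute 0)
  = 0.30429 + 0.49610 = 0.8004 bits

H(X|Y) = H(X,Y) - H(Y) = 1.9329 - 0.8004 = 1.1325 bits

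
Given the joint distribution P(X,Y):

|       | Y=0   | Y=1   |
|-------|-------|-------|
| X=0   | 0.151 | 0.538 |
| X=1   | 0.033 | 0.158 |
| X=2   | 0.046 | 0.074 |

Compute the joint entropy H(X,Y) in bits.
1.9583 bits

H(X,Y) = -Σ_{x,y} P(x,y) log₂ P(x,y). Per-cell terms -P(x,y)·log₂P(x,y):
  X=0: 0.41183, 0.48115
  X=1: 0.16241, 0.42060
  X=2: 0.20434, 0.27797
Sum of the 6 terms: H(X,Y) = 1.9583 bits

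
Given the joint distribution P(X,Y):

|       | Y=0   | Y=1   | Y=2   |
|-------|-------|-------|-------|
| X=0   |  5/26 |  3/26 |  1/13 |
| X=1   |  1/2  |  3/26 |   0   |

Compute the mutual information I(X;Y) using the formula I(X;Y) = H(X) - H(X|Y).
0.1403 bits

I(X;Y) = H(X) - H(X|Y)

Marginal of X (row sums):
  P(X=0) = 5/26 + 3/26 + 1/13 = 5/13
  P(X=1) = 1/2 + 3/26 + 0 = 8/13
H(X) = -[(5/13)·log₂(5/13) + (8/13)·log₂(8/13)]
  = 0.5302 + 0.4310 = 0.9612 bits

Marginal of Y (column sums):
  P(Y=0) = 5/26 + 1/2 = 9/13
  P(Y=1) = 3/26 + 3/26 = 3/13
  P(Y=2) = 1/13 + 0 = 1/13
H(X|Y) = Σ_y P(y)·H(X|Y=y):
  Y=0: P(Y=0) = 9/13, P(X|Y=0) = (5/18, 13/18) → H(X|Y=0) = 0.8524
  Y=1: P(Y=1) = 3/13, P(X|Y=1) = (1/2, 1/2) → H(X|Y=1) = 1.0000
  Y=2: P(Y=2) = 1/13, P(X|Y=2) = (1, 0) → H(X|Y=2) = 0.0000
H(X|Y) = (9/13)·0.8524 + (3/13)·1.0000 + (1/13)·0.0000 = 0.8209 bits

I(X;Y) = H(X) - H(X|Y) = 0.9612 - 0.8209 = 0.1403 bits

Cross-check via I(X;Y) = H(X) + H(Y) - H(X,Y): computing H(Y) from the column sums and H(X,Y) from the 6 cells in the same way gives H(Y) = 1.1401 bits and H(X,Y) = 1.9610 bits, so
I(X;Y) = 0.9612 + 1.1401 - 1.9610 = 0.1403 bits ✓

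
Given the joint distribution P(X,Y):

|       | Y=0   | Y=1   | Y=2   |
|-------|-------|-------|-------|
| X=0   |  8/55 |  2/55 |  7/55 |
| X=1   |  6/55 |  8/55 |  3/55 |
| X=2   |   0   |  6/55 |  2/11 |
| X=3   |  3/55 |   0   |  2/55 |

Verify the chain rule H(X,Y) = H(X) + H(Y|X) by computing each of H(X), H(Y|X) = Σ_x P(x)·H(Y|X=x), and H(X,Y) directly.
H(X) = 1.8798 bits, H(Y|X) = 1.2579 bits, H(X,Y) = 3.1377 bits

Marginal of X (row sums):
  P(X=0) = 8/55 + 2/55 + 7/55 = 17/55
  P(X=1) = 6/55 + 8/55 + 3/55 = 17/55
  P(X=2) = 0 + 6/55 + 2/11 = 16/55
  P(X=3) = 3/55 + 0 + 2/55 = 1/11
H(X) = -[(17/55)·log₂(17/55) + (17/55)·log₂(17/55) + (16/55)·log₂(16/55) + (1/11)·log₂(1/11)]
  = 0.52357 + 0.52357 + 0.51821 + 0.31449 = 1.8798 bits

H(Y|X) = Σ_x P(x)·H(Y|X=x):
  X=0: P(X=0) = 17/55, P(Y|X=0) = (8/17, 2/17, 7/17) → H(Y|X=0) = 1.40208
  X=1: P(X=1) = 17/55, P(Y|X=1) = (6/17, 8/17, 3/17) → H(Y|X=1) = 1.48366
  X=2: P(X=2) = 16/55, P(Y|X=2) = (0, 3/8, 5/8) → H(Y|X=2) = 0.95443
  X=3: P(X=3) = 1/11, P(Y|X=3) = (3/5, 0, 2/5) → H(Y|X=3) = 0.97095
H(Y|X) = (17/55)·1.40208 + (17/55)·1.48366 + (16/55)·0.95443 + (1/11)·0.97095 = 1.2579 bits

H(X,Y) = -Σ_{x,y} P(x,y) log₂ P(x,y). Per-cell terms -P(x,y)·log₂P(x,y):
  X=0: 0.40456, 0.17387, 0.37851
  X=1: 0.34870, 0.40456, 0.22889
  X=2: 0.00000, 0.34870, 0.44717
  X=3: 0.22889, 0.00000, 0.17387
  (cells with P = 0 contribute 0)
Sum of the 12 terms: H(X,Y) = 3.1377 bits

Chain rule check:
  H(X) + H(Y|X) = 1.8798 + 1.2579 = 3.1377 bits
  H(X,Y) = 3.1377 bits
✓ Chain rule verified.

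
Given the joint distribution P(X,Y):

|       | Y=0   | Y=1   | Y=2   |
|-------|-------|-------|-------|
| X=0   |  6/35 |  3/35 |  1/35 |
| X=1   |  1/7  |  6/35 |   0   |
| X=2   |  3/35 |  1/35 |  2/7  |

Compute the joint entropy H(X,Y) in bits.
2.6905 bits

H(X,Y) = -Σ_{x,y} P(x,y) log₂ P(x,y). Per-cell terms -P(x,y)·log₂P(x,y):
  X=0: 0.43617, 0.30380, 0.14655
  X=1: 0.40105, 0.43617, 0.00000
  X=2: 0.30380, 0.14655, 0.51639
  (cells with P = 0 contribute 0)
Sum of the 9 terms: H(X,Y) = 2.6905 bits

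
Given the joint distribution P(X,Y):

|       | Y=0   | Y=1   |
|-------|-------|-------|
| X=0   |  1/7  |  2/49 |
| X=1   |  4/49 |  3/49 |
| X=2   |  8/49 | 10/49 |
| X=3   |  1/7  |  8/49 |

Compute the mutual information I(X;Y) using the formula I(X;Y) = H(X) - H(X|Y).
0.0470 bits

I(X;Y) = H(X) - H(X|Y)

Marginal of X (row sums):
  P(X=0) = 1/7 + 2/49 = 9/49
  P(X=1) = 4/49 + 3/49 = 1/7
  P(X=2) = 8/49 + 10/49 = 18/49
  P(X=3) = 1/7 + 8/49 = 15/49
H(X) = -[(9/49)·log₂(9/49) + (1/7)·log₂(1/7) + (18/49)·log₂(18/49) + (15/49)·log₂(15/49)]
  = 0.44904 + 0.40105 + 0.53074 + 0.52280 = 1.90363 bits

Marginal of Y (column sums):
  P(Y=0) = 1/7 + 4/49 + 8/49 + 1/7 = 26/49
  P(Y=1) = 2/49 + 3/49 + 10/49 + 8/49 = 23/49
H(X|Y) = Σ_y P(y)·H(X|Y=y):
  Y=0: P(Y=0) = 26/49, P(X|Y=0) = (7/26, 2/13, 4/13, 7/26) → H(X|Y=0) = 1.95802
  Y=1: P(Y=1) = 23/49, P(X|Y=1) = (2/23, 3/23, 10/23, 8/23) → H(X|Y=1) = 1.74208
H(X|Y) = (26/49)·1.95802 + (23/49)·1.74208 = 1.85666 bits

I(X;Y) = H(X) - H(X|Y) = 1.90363 - 1.85666 = 0.0470 bits

Cross-check via I(X;Y) = H(X) + H(Y) - H(X,Y): computing H(Y) from the column sums and H(X,Y) from the 8 cells in the same way gives H(Y) = 0.99729 bits and H(X,Y) = 2.85395 bits, so
I(X;Y) = 1.90363 + 0.99729 - 2.85395 = 0.0470 bits ✓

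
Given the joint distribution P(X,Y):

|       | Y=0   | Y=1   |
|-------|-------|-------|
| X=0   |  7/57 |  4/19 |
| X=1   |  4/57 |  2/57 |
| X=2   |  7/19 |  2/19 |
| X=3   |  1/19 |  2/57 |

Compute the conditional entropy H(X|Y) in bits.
1.5870 bits

H(X|Y) = H(X,Y) - H(Y)

H(X,Y) = -Σ_{x,y} P(x,y) log₂ P(x,y). Per-cell terms -P(x,y)·log₂P(x,y):
  X=0: 0.371557, 0.473248
  X=1: 0.268975, 0.169575
  X=2: 0.530737, 0.341887
  X=3: 0.223575, 0.169575
Sum of the 8 terms: H(X,Y) = 2.54913 bits

Marginal of Y (column sums):
  P(Y=0) = 7/57 + 4/57 + 7/19 + 1/19 = 35/57
  P(Y=1) = 4/19 + 2/57 + 2/19 + 2/57 = 22/57
H(Y) = -[(35/57)·log₂(35/57) + (22/57)·log₂(22/57)]
  = 0.432039 + 0.530107 = 0.96215 bits

H(X|Y) = H(X,Y) - H(Y) = 2.54913 - 0.96215 = 1.5870 bits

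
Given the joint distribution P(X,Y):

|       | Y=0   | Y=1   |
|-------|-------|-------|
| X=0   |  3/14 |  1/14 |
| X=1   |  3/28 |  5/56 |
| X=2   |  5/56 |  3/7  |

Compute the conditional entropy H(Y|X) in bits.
0.7705 bits

H(Y|X) = H(X,Y) - H(X)

H(X,Y) = -Σ_{x,y} P(x,y) log₂ P(x,y). Per-cell terms -P(x,y)·log₂P(x,y):
  X=0: 0.47623, 0.27195
  X=1: 0.34526, 0.31120
  X=2: 0.31120, 0.52388
Sum of the 6 terms: H(X,Y) = 2.2397 bits

Marginal of X (row sums):
  P(X=0) = 3/14 + 1/14 = 2/7
  P(X=1) = 3/28 + 5/56 = 11/56
  P(X=2) = 5/56 + 3/7 = 29/56
H(X) = -[(2/7)·log₂(2/7) + (11/56)·log₂(11/56) + (29/56)·log₂(29/56)]
  = 0.51639 + 0.46120 + 0.49164 = 1.4692 bits

H(Y|X) = H(X,Y) - H(X) = 2.2397 - 1.4692 = 0.7705 bits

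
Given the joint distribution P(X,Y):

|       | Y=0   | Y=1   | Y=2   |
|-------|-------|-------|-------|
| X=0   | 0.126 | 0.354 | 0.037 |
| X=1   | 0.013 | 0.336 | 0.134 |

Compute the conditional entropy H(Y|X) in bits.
1.0824 bits

H(Y|X) = H(X,Y) - H(X)

H(X,Y) = -Σ_{x,y} P(x,y) log₂ P(x,y). Per-cell terms -P(x,y)·log₂P(x,y):
  X=0: 0.37655, 0.53036, 0.17598
  X=1: 0.08145, 0.52868, 0.38856
Sum of the 6 terms: H(X,Y) = 2.0816 bits

Marginal of X (row sums):
  P(X=0) = 0.126 + 0.354 + 0.037 = 0.517
  P(X=1) = 0.013 + 0.336 + 0.134 = 0.483
H(X) = -[0.517·log₂(0.517) + 0.483·log₂(0.483)]
  = 0.49206 + 0.50710 = 0.9992 bits

H(Y|X) = H(X,Y) - H(X) = 2.0816 - 0.9992 = 1.0824 bits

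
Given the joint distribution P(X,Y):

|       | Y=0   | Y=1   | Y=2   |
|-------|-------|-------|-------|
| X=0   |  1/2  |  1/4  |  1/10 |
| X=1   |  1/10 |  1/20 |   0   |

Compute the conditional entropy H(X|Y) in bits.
0.5850 bits

H(X|Y) = H(X,Y) - H(Y)

H(X,Y) = -Σ_{x,y} P(x,y) log₂ P(x,y). Per-cell terms -P(x,y)·log₂P(x,y):
  X=0: 0.5000, 0.5000, 0.3322
  X=1: 0.3322, 0.2161, 0.0000
  (cells with P = 0 contribute 0)
Sum of the 6 terms: H(X,Y) = 1.8805 bits

Marginal of Y (column sums):
  P(Y=0) = 1/2 + 1/10 = 3/5
  P(Y=1) = 1/4 + 1/20 = 3/10
  P(Y=2) = 1/10 + 0 = 1/10
H(Y) = -[(3/5)·log₂(3/5) + (3/10)·log₂(3/10) + (1/10)·log₂(1/10)]
  = 0.4422 + 0.5211 + 0.3322 = 1.2955 bits

H(X|Y) = H(X,Y) - H(Y) = 1.8805 - 1.2955 = 0.5850 bits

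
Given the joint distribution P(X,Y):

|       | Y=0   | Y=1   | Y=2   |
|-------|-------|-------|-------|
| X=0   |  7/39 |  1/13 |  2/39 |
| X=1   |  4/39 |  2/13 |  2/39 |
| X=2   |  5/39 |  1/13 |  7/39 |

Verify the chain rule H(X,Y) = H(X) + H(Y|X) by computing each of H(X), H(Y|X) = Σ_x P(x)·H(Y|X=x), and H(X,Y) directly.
H(X) = 1.5766 bits, H(Y|X) = 1.4541 bits, H(X,Y) = 3.0307 bits

Marginal of X (row sums):
  P(X=0) = 7/39 + 1/13 + 2/39 = 4/13
  P(X=1) = 4/39 + 2/13 + 2/39 = 4/13
  P(X=2) = 5/39 + 1/13 + 7/39 = 5/13
H(X) = -[(4/13)·log₂(4/13) + (4/13)·log₂(4/13) + (5/13)·log₂(5/13)]
  = 0.52321 + 0.52321 + 0.53020 = 1.5766 bits

H(Y|X) = Σ_x P(x)·H(Y|X=x):
  X=0: P(X=0) = 4/13, P(Y|X=0) = (7/12, 1/4, 1/6) → H(Y|X=0) = 1.38443
  X=1: P(X=1) = 4/13, P(Y|X=1) = (1/3, 1/2, 1/6) → H(Y|X=1) = 1.45915
  X=2: P(X=2) = 5/13, P(Y|X=2) = (1/3, 1/5, 7/15) → H(Y|X=2) = 1.50582
H(Y|X) = (4/13)·1.38443 + (4/13)·1.45915 + (5/13)·1.50582 = 1.4541 bits

H(X,Y) = -Σ_{x,y} P(x,y) log₂ P(x,y). Per-cell terms -P(x,y)·log₂P(x,y):
  X=0: 0.44478, 0.28465, 0.21976
  X=1: 0.33696, 0.41545, 0.21976
  X=2: 0.37993, 0.28465, 0.44478
Sum of the 9 terms: H(X,Y) = 3.0307 bits

Chain rule check:
  H(X) + H(Y|X) = 1.5766 + 1.4541 = 3.0307 bits
  H(X,Y) = 3.0307 bits
✓ Chain rule verified.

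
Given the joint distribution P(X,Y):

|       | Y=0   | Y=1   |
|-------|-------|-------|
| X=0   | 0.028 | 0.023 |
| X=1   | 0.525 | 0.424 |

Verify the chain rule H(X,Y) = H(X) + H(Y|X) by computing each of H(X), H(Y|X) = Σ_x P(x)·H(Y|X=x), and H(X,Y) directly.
H(X) = 0.2906 bits, H(Y|X) = 0.9919 bits, H(X,Y) = 1.2825 bits

Marginal of X (row sums):
  P(X=0) = 0.028 + 0.023 = 0.051
  P(X=1) = 0.525 + 0.424 = 0.949
H(X) = -[0.051·log₂(0.051) + 0.949·log₂(0.949)]
  = 0.21896 + 0.07167 = 0.2906 bits

H(Y|X) = Σ_x P(x)·H(Y|X=x):
  X=0: P(X=0) = 0.051, P(Y|X=0) = (28/51, 23/51) → H(Y|X=0) = 0.99306
  X=1: P(X=1) = 0.949, P(Y|X=1) = (525/949, 424/949) → H(Y|X=1) = 0.99181
H(Y|X) = 0.051·0.99306 + 0.949·0.99181 = 0.9919 bits

H(X,Y) = -Σ_{x,y} P(x,y) log₂ P(x,y). Per-cell terms -P(x,y)·log₂P(x,y):
  X=0: 0.14444, 0.12517
  X=1: 0.48805, 0.52485
Sum of the 4 terms: H(X,Y) = 1.2825 bits

Chain rule check:
  H(X) + H(Y|X) = 0.2906 + 0.9919 = 1.2825 bits
  H(X,Y) = 1.2825 bits
✓ Chain rule verified.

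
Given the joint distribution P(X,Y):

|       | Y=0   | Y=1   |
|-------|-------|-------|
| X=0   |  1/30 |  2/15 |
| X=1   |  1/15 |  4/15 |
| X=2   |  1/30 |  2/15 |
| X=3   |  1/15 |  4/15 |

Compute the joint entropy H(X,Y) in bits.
2.6402 bits

H(X,Y) = -Σ_{x,y} P(x,y) log₂ P(x,y). Per-cell terms -P(x,y)·log₂P(x,y):
  X=0: 0.16356, 0.38759
  X=1: 0.26046, 0.50850
  X=2: 0.16356, 0.38759
  X=3: 0.26046, 0.50850
Sum of the 8 terms: H(X,Y) = 2.6402 bits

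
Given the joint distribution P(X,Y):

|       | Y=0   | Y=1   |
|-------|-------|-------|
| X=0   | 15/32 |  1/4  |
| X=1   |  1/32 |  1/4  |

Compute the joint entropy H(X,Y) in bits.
1.6686 bits

H(X,Y) = -Σ_{x,y} P(x,y) log₂ P(x,y). Per-cell terms -P(x,y)·log₂P(x,y):
  X=0: 0.5124, 0.5000
  X=1: 0.1562, 0.5000
Sum of the 4 terms: H(X,Y) = 1.6686 bits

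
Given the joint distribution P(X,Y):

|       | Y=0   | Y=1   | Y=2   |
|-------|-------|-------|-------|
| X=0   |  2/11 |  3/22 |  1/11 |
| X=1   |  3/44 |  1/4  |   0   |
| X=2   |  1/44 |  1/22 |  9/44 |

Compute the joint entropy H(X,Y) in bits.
2.7129 bits

H(X,Y) = -Σ_{x,y} P(x,y) log₂ P(x,y). Per-cell terms -P(x,y)·log₂P(x,y):
  X=0: 0.44717, 0.39197, 0.31449
  X=1: 0.26417, 0.50000, 0.00000
  X=2: 0.12408, 0.20270, 0.46831
  (cells with P = 0 contribute 0)
Sum of the 9 terms: H(X,Y) = 2.7129 bits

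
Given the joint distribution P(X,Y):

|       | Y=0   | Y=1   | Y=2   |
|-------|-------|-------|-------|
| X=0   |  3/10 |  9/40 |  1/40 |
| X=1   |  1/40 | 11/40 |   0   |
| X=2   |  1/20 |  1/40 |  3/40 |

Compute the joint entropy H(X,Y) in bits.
2.4130 bits

H(X,Y) = -Σ_{x,y} P(x,y) log₂ P(x,y). Per-cell terms -P(x,y)·log₂P(x,y):
  X=0: 0.52109, 0.48420, 0.13305
  X=1: 0.13305, 0.51219, 0.00000
  X=2: 0.21610, 0.13305, 0.28027
  (cells with P = 0 contribute 0)
Sum of the 9 terms: H(X,Y) = 2.4130 bits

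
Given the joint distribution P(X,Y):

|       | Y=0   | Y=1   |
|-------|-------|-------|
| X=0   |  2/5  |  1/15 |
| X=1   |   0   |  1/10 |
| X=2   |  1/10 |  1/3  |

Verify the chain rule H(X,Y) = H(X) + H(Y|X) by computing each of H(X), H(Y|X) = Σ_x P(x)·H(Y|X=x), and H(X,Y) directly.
H(X) = 1.3681 bits, H(Y|X) = 0.6138 bits, H(X,Y) = 1.9819 bits

Marginal of X (row sums):
  P(X=0) = 2/5 + 1/15 = 7/15
  P(X=1) = 0 + 1/10 = 1/10
  P(X=2) = 1/10 + 1/3 = 13/30
H(X) = -[(7/15)·log₂(7/15) + (1/10)·log₂(1/10) + (13/30)·log₂(13/30)]
  = 0.51312 + 0.33219 + 0.52280 = 1.3681 bits

H(Y|X) = Σ_x P(x)·H(Y|X=x):
  X=0: P(X=0) = 7/15, P(Y|X=0) = (6/7, 1/7) → H(Y|X=0) = 0.59167
  X=1: P(X=1) = 1/10, P(Y|X=1) = (0, 1) → H(Y|X=1) = 0.00000
  X=2: P(X=2) = 13/30, P(Y|X=2) = (3/13, 10/13) → H(Y|X=2) = 0.77935
H(Y|X) = (7/15)·0.59167 + (1/10)·0.00000 + (13/30)·0.77935 = 0.6138 bits

H(X,Y) = -Σ_{x,y} P(x,y) log₂ P(x,y). Per-cell terms -P(x,y)·log₂P(x,y):
  X=0: 0.52877, 0.26046
  X=1: 0.00000, 0.33219
  X=2: 0.33219, 0.52832
  (cells with P = 0 contribute 0)
Sum of the 6 terms: H(X,Y) = 1.9819 bits

Chain rule check:
  H(X) + H(Y|X) = 1.3681 + 0.6138 = 1.9819 bits
  H(X,Y) = 1.9819 bits
✓ Chain rule verified.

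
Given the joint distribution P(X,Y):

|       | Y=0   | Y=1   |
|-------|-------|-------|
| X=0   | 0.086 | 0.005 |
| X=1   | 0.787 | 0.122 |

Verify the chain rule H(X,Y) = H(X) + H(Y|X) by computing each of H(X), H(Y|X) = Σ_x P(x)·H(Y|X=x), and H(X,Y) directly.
H(X) = 0.4398 bits, H(Y|X) = 0.5451 bits, H(X,Y) = 0.9849 bits

Marginal of X (row sums):
  P(X=0) = 0.086 + 0.005 = 0.091
  P(X=1) = 0.787 + 0.122 = 0.909
H(X) = -[0.091·log₂(0.091) + 0.909·log₂(0.909)]
  = 0.3147 + 0.1251 = 0.4398 bits

H(Y|X) = Σ_x P(x)·H(Y|X=x):
  X=0: P(X=0) = 0.091, P(Y|X=0) = (86/91, 5/91) → H(Y|X=0) = 0.3070
  X=1: P(X=1) = 0.909, P(Y|X=1) = (787/909, 122/909) → H(Y|X=1) = 0.5689
H(Y|X) = 0.091·0.3070 + 0.909·0.5689 = 0.5451 bits

H(X,Y) = -Σ_{x,y} P(x,y) log₂ P(x,y). Per-cell terms -P(x,y)·log₂P(x,y):
  X=0: 0.3044, 0.0382
  X=1: 0.2720, 0.3703
Sum of the 4 terms: H(X,Y) = 0.9849 bits

Chain rule check:
  H(X) + H(Y|X) = 0.4398 + 0.5451 = 0.9849 bits
  H(X,Y) = 0.9849 bits
✓ Chain rule verified.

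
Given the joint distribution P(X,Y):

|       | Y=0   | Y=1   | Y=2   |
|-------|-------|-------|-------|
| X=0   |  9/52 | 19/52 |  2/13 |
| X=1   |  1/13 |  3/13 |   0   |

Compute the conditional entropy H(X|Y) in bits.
0.7967 bits

H(X|Y) = H(X,Y) - H(Y)

H(X,Y) = -Σ_{x,y} P(x,y) log₂ P(x,y). Per-cell terms -P(x,y)·log₂P(x,y):
  X=0: 0.43797, 0.53073, 0.41545
  X=1: 0.28465, 0.48819, 0.00000
  (cells with P = 0 contribute 0)
Sum of the 6 terms: H(X,Y) = 2.1570 bits

Marginal of Y (column sums):
  P(Y=0) = 9/52 + 1/13 = 1/4
  P(Y=1) = 19/52 + 3/13 = 31/52
  P(Y=2) = 2/13 + 0 = 2/13
H(Y) = -[(1/4)·log₂(1/4) + (31/52)·log₂(31/52) + (2/13)·log₂(2/13)]
  = 0.50000 + 0.44488 + 0.41545 = 1.3603 bits

H(X|Y) = H(X,Y) - H(Y) = 2.1570 - 1.3603 = 0.7967 bits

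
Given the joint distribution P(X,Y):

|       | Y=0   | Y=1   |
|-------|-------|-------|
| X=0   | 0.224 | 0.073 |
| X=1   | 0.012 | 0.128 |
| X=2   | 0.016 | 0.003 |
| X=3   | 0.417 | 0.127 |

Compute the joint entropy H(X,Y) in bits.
2.2402 bits

H(X,Y) = -Σ_{x,y} P(x,y) log₂ P(x,y). Per-cell terms -P(x,y)·log₂P(x,y):
  X=0: 0.4835, 0.2756
  X=1: 0.0766, 0.3796
  X=2: 0.0955, 0.0251
  X=3: 0.5262, 0.3781
Sum of the 8 terms: H(X,Y) = 2.2402 bits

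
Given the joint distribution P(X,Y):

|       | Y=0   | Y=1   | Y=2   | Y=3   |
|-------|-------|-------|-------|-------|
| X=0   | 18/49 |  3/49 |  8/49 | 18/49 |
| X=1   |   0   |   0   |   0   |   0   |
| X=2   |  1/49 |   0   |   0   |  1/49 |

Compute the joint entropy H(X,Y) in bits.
1.9643 bits

H(X,Y) = -Σ_{x,y} P(x,y) log₂ P(x,y). Per-cell terms -P(x,y)·log₂P(x,y):
  X=0: 0.53074, 0.24672, 0.42689, 0.53074
  X=1: 0.00000, 0.00000, 0.00000, 0.00000
  X=2: 0.11459, 0.00000, 0.00000, 0.11459
  (cells with P = 0 contribute 0)
Sum of the 12 terms: H(X,Y) = 1.9643 bits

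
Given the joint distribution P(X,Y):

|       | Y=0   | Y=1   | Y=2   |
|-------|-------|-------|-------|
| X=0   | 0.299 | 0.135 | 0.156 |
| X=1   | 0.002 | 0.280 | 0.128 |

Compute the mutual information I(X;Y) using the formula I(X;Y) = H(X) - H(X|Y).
0.2995 bits

I(X;Y) = H(X) - H(X|Y)

Marginal of X (row sums):
  P(X=0) = 0.299 + 0.135 + 0.156 = 0.590
  P(X=1) = 0.002 + 0.280 + 0.128 = 0.410
H(X) = -[0.590·log₂(0.590) + 0.410·log₂(0.410)]
  = 0.4491 + 0.5274 = 0.9765 bits

Marginal of Y (column sums):
  P(Y=0) = 0.299 + 0.002 = 0.301
  P(Y=1) = 0.135 + 0.280 = 0.415
  P(Y=2) = 0.156 + 0.128 = 0.284
H(X|Y) = Σ_y P(y)·H(X|Y=y):
  Y=0: P(Y=0) = 0.301, P(X|Y=0) = (299/301, 2/301) → H(X|Y=0) = 0.0576
  Y=1: P(Y=1) = 0.415, P(X|Y=1) = (27/83, 56/83) → H(X|Y=1) = 0.9101
  Y=2: P(Y=2) = 0.284, P(X|Y=2) = (39/71, 32/71) → H(X|Y=2) = 0.9930
H(X|Y) = 0.301·0.0576 + 0.415·0.9101 + 0.284·0.9930 = 0.6770 bits

I(X;Y) = H(X) - H(X|Y) = 0.9765 - 0.6770 = 0.2995 bits

Cross-check via I(X;Y) = H(X) + H(Y) - H(X,Y): computing H(Y) from the column sums and H(X,Y) from the 6 cells in the same way gives H(Y) = 1.5637 bits and H(X,Y) = 2.2407 bits, so
I(X;Y) = 0.9765 + 1.5637 - 2.2407 = 0.2995 bits ✓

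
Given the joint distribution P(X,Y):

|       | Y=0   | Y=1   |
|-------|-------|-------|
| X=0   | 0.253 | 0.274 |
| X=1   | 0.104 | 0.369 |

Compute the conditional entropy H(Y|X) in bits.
0.8858 bits

H(Y|X) = H(X,Y) - H(X)

H(X,Y) = -Σ_{x,y} P(x,y) log₂ P(x,y). Per-cell terms -P(x,y)·log₂P(x,y):
  X=0: 0.5016, 0.5118
  X=1: 0.3396, 0.5307
Sum of the 4 terms: H(X,Y) = 1.8837 bits

Marginal of X (row sums):
  P(X=0) = 0.253 + 0.274 = 0.527
  P(X=1) = 0.104 + 0.369 = 0.473
H(X) = -[0.527·log₂(0.527) + 0.473·log₂(0.473)]
  = 0.4870 + 0.5109 = 0.9979 bits

H(Y|X) = H(X,Y) - H(X) = 1.8837 - 0.9979 = 0.8858 bits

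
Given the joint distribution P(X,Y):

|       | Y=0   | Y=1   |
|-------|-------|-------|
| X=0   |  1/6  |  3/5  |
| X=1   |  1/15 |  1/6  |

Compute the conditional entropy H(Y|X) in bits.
0.7805 bits

H(Y|X) = H(X,Y) - H(X)

H(X,Y) = -Σ_{x,y} P(x,y) log₂ P(x,y). Per-cell terms -P(x,y)·log₂P(x,y):
  X=0: 0.4308, 0.4422
  X=1: 0.2605, 0.4308
Sum of the 4 terms: H(X,Y) = 1.5643 bits

Marginal of X (row sums):
  P(X=0) = 1/6 + 3/5 = 23/30
  P(X=1) = 1/15 + 1/6 = 7/30
H(X) = -[(23/30)·log₂(23/30) + (7/30)·log₂(7/30)]
  = 0.2939 + 0.4899 = 0.7838 bits

H(Y|X) = H(X,Y) - H(X) = 1.5643 - 0.7838 = 0.7805 bits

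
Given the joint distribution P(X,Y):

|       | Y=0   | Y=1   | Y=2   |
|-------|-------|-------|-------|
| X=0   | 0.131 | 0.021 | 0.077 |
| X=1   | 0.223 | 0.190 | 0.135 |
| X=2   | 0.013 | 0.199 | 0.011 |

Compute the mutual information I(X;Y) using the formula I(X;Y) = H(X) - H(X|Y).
0.2556 bits

I(X;Y) = H(X) - H(X|Y)

Marginal of X (row sums):
  P(X=0) = 0.131 + 0.021 + 0.077 = 0.229
  P(X=1) = 0.223 + 0.190 + 0.135 = 0.548
  P(X=2) = 0.013 + 0.199 + 0.011 = 0.223
H(X) = -[0.229·log₂(0.229) + 0.548·log₂(0.548) + 0.223·log₂(0.223)]
  = 0.486987 + 0.475528 + 0.482769 = 1.44528 bits

Marginal of Y (column sums):
  P(Y=0) = 0.131 + 0.223 + 0.013 = 0.367
  P(Y=1) = 0.021 + 0.190 + 0.199 = 0.410
  P(Y=2) = 0.077 + 0.135 + 0.011 = 0.223
H(X|Y) = Σ_y P(y)·H(X|Y=y):
  Y=0: P(Y=0) = 0.367, P(X|Y=0) = (131/367, 223/367, 13/367) → H(X|Y=0) = 1.137934
  Y=1: P(Y=1) = 0.410, P(X|Y=1) = (21/410, 19/41, 199/410) → H(X|Y=1) = 1.239969
  Y=2: P(Y=2) = 0.223, P(X|Y=2) = (77/223, 135/223, 11/223) → H(X|Y=2) = 1.182216
H(X|Y) = 0.367·1.137934 + 0.410·1.239969 + 0.223·1.182216 = 1.18964 bits

I(X;Y) = H(X) - H(X|Y) = 1.44528 - 1.18964 = 0.2556 bits

Cross-check via I(X;Y) = H(X) + H(Y) - H(X,Y): computing H(Y) from the column sums and H(X,Y) from the 9 cells in the same way gives H(Y) = 1.54089 bits and H(X,Y) = 2.73053 bits, so
I(X;Y) = 1.44528 + 1.54089 - 2.73053 = 0.2556 bits ✓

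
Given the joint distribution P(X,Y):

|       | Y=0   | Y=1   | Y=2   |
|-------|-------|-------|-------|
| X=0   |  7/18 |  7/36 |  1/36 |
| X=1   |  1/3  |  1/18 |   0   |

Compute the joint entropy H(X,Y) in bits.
1.8929 bits

H(X,Y) = -Σ_{x,y} P(x,y) log₂ P(x,y). Per-cell terms -P(x,y)·log₂P(x,y):
  X=0: 0.5299, 0.4594, 0.1436
  X=1: 0.5283, 0.2317, 0.0000
  (cells with P = 0 contribute 0)
Sum of the 6 terms: H(X,Y) = 1.8929 bits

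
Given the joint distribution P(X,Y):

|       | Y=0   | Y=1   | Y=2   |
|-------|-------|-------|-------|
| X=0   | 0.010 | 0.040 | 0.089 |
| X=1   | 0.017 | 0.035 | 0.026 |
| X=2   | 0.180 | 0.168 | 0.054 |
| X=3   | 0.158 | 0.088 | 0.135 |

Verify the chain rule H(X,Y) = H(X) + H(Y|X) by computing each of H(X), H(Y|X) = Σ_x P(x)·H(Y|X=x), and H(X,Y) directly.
H(X) = 1.7417 bits, H(Y|X) = 1.4514 bits, H(X,Y) = 3.1931 bits

Marginal of X (row sums):
  P(X=0) = 0.010 + 0.040 + 0.089 = 0.139
  P(X=1) = 0.017 + 0.035 + 0.026 = 0.078
  P(X=2) = 0.180 + 0.168 + 0.054 = 0.402
  P(X=3) = 0.158 + 0.088 + 0.135 = 0.381
H(X) = -[0.139·log₂(0.139) + 0.078·log₂(0.078) + 0.402·log₂(0.402) + 0.381·log₂(0.381)]
  = 0.3957 + 0.2871 + 0.5285 + 0.5304 = 1.7417 bits

H(Y|X) = Σ_x P(x)·H(Y|X=x):
  X=0: P(X=0) = 0.139, P(Y|X=0) = (10/139, 40/139, 89/139) → H(Y|X=0) = 1.2021
  X=1: P(X=1) = 0.078, P(Y|X=1) = (17/78, 35/78, 1/3) → H(Y|X=1) = 1.5261
  X=2: P(X=2) = 0.402, P(Y|X=2) = (30/67, 28/67, 9/67) → H(Y|X=2) = 1.4341
  X=3: P(X=3) = 0.381, P(Y|X=3) = (158/381, 88/381, 45/127) → H(Y|X=3) = 1.5453
H(Y|X) = 0.139·1.2021 + 0.078·1.5261 + 0.402·1.4341 + 0.381·1.5453 = 1.4514 bits

H(X,Y) = -Σ_{x,y} P(x,y) log₂ P(x,y). Per-cell terms -P(x,y)·log₂P(x,y):
  X=0: 0.0664, 0.1858, 0.3106
  X=1: 0.0999, 0.1693, 0.1369
  X=2: 0.4453, 0.4323, 0.2274
  X=3: 0.4206, 0.3086, 0.3900
Sum of the 12 terms: H(X,Y) = 3.1931 bits

Chain rule check:
  H(X) + H(Y|X) = 1.7417 + 1.4514 = 3.1931 bits
  H(X,Y) = 3.1931 bits
✓ Chain rule verified.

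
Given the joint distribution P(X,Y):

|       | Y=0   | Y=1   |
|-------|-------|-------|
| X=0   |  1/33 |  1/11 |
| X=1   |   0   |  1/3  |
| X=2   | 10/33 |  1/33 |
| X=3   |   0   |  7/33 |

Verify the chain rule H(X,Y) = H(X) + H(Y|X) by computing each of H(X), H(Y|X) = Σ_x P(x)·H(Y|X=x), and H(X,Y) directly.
H(X) = 1.9002 bits, H(Y|X) = 0.2448 bits, H(X,Y) = 2.1450 bits

Marginal of X (row sums):
  P(X=0) = 1/33 + 1/11 = 4/33
  P(X=1) = 0 + 1/3 = 1/3
  P(X=2) = 10/33 + 1/33 = 1/3
  P(X=3) = 0 + 7/33 = 7/33
H(X) = -[(4/33)·log₂(4/33) + (1/3)·log₂(1/3) + (1/3)·log₂(1/3) + (7/33)·log₂(7/33)]
  = 0.36902 + 0.52832 + 0.52832 + 0.47452 = 1.9002 bits

H(Y|X) = Σ_x P(x)·H(Y|X=x):
  X=0: P(X=0) = 4/33, P(Y|X=0) = (1/4, 3/4) → H(Y|X=0) = 0.81128
  X=1: P(X=1) = 1/3, P(Y|X=1) = (0, 1) → H(Y|X=1) = 0.00000
  X=2: P(X=2) = 1/3, P(Y|X=2) = (10/11, 1/11) → H(Y|X=2) = 0.43950
  X=3: P(X=3) = 7/33, P(Y|X=3) = (0, 1) → H(Y|X=3) = 0.00000
H(Y|X) = (4/33)·0.81128 + (1/3)·0.00000 + (1/3)·0.43950 + (7/33)·0.00000 = 0.2448 bits

H(X,Y) = -Σ_{x,y} P(x,y) log₂ P(x,y). Per-cell terms -P(x,y)·log₂P(x,y):
  X=0: 0.15286, 0.31449
  X=1: 0.00000, 0.52832
  X=2: 0.52196, 0.15286
  X=3: 0.00000, 0.47452
  (cells with P = 0 contribute 0)
Sum of the 8 terms: H(X,Y) = 2.1450 bits

Chain rule check:
  H(X) + H(Y|X) = 1.9002 + 0.2448 = 2.1450 bits
  H(X,Y) = 2.1450 bits
✓ Chain rule verified.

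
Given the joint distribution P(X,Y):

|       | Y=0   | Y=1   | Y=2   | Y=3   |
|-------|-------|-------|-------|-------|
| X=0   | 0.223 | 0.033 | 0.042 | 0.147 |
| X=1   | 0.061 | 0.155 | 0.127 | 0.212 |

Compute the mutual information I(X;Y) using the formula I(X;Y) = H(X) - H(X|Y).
0.1649 bits

I(X;Y) = H(X) - H(X|Y)

Marginal of X (row sums):
  P(X=0) = 0.223 + 0.033 + 0.042 + 0.147 = 0.445
  P(X=1) = 0.061 + 0.155 + 0.127 + 0.212 = 0.555
H(X) = -[0.445·log₂(0.445) + 0.555·log₂(0.555)]
  = 0.51981 + 0.47144 = 0.99125 bits

Marginal of Y (column sums):
  P(Y=0) = 0.223 + 0.061 = 0.284
  P(Y=1) = 0.033 + 0.155 = 0.188
  P(Y=2) = 0.042 + 0.127 = 0.169
  P(Y=3) = 0.147 + 0.212 = 0.359
H(X|Y) = Σ_y P(y)·H(X|Y=y):
  Y=0: P(Y=0) = 0.284, P(X|Y=0) = (223/284, 61/284) → H(X|Y=0) = 0.75054
  Y=1: P(Y=1) = 0.188, P(X|Y=1) = (33/188, 155/188) → H(X|Y=1) = 0.67020
  Y=2: P(Y=2) = 0.169, P(X|Y=2) = (42/169, 127/169) → H(X|Y=2) = 0.80893
  Y=3: P(Y=3) = 0.359, P(X|Y=3) = (147/359, 212/359) → H(X|Y=3) = 0.97622
H(X|Y) = 0.284·0.75054 + 0.188·0.67020 + 0.169·0.80893 + 0.359·0.97622 = 0.82632 bits

I(X;Y) = H(X) - H(X|Y) = 0.99125 - 0.82632 = 0.1649 bits

Cross-check via I(X;Y) = H(X) + H(Y) - H(X,Y): computing H(Y) from the column sums and H(X,Y) from the 8 cells in the same way gives H(Y) = 1.93311 bits and H(X,Y) = 2.75943 bits, so
I(X;Y) = 0.99125 + 1.93311 - 2.75943 = 0.1649 bits ✓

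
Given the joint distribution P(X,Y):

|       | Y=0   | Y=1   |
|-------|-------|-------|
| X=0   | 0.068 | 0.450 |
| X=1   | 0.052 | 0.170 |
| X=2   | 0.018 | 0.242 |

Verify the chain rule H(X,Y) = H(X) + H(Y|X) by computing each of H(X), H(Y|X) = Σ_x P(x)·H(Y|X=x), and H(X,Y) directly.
H(X) = 1.4789 bits, H(Y|X) = 0.5593 bits, H(X,Y) = 2.0382 bits

Marginal of X (row sums):
  P(X=0) = 0.068 + 0.450 = 0.518
  P(X=1) = 0.052 + 0.170 = 0.222
  P(X=2) = 0.018 + 0.242 = 0.260
H(X) = -[0.518·log₂(0.518) + 0.222·log₂(0.222) + 0.260·log₂(0.260)]
  = 0.4916 + 0.4820 + 0.5053 = 1.4789 bits

H(Y|X) = Σ_x P(x)·H(Y|X=x):
  X=0: P(X=0) = 0.518, P(Y|X=0) = (34/259, 225/259) → H(Y|X=0) = 0.5609
  X=1: P(X=1) = 0.222, P(Y|X=1) = (26/111, 85/111) → H(Y|X=1) = 0.7853
  X=2: P(X=2) = 0.260, P(Y|X=2) = (9/130, 121/130) → H(Y|X=2) = 0.3630
H(Y|X) = 0.518·0.5609 + 0.222·0.7853 + 0.260·0.3630 = 0.5593 bits

H(X,Y) = -Σ_{x,y} P(x,y) log₂ P(x,y). Per-cell terms -P(x,y)·log₂P(x,y):
  X=0: 0.2637, 0.5184
  X=1: 0.2218, 0.4346
  X=2: 0.1043, 0.4954
Sum of the 6 terms: H(X,Y) = 2.0382 bits

Chain rule check:
  H(X) + H(Y|X) = 1.4789 + 0.5593 = 2.0382 bits
  H(X,Y) = 2.0382 bits
✓ Chain rule verified.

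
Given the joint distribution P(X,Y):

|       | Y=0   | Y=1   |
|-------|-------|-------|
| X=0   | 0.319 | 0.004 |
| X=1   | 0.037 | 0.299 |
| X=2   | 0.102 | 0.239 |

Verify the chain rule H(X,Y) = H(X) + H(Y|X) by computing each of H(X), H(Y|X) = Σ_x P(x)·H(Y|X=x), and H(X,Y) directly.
H(X) = 1.5846 bits, H(Y|X) = 0.4993 bits, H(X,Y) = 2.0839 bits

Marginal of X (row sums):
  P(X=0) = 0.319 + 0.004 = 0.323
  P(X=1) = 0.037 + 0.299 = 0.336
  P(X=2) = 0.102 + 0.239 = 0.341
H(X) = -[0.323·log₂(0.323) + 0.336·log₂(0.336) + 0.341·log₂(0.341)]
  = 0.5266 + 0.5287 + 0.5293 = 1.5846 bits

H(Y|X) = Σ_x P(x)·H(Y|X=x):
  X=0: P(X=0) = 0.323, P(Y|X=0) = (319/323, 4/323) → H(Y|X=0) = 0.0962
  X=1: P(X=1) = 0.336, P(Y|X=1) = (37/336, 299/336) → H(Y|X=1) = 0.5003
  X=2: P(X=2) = 0.341, P(Y|X=2) = (102/341, 239/341) → H(Y|X=2) = 0.8802
H(Y|X) = 0.323·0.0962 + 0.336·0.5003 + 0.341·0.8802 = 0.4993 bits

H(X,Y) = -Σ_{x,y} P(x,y) log₂ P(x,y). Per-cell terms -P(x,y)·log₂P(x,y):
  X=0: 0.5258, 0.0319
  X=1: 0.1760, 0.5208
  X=2: 0.3359, 0.4935
Sum of the 6 terms: H(X,Y) = 2.0839 bits

Chain rule check:
  H(X) + H(Y|X) = 1.5846 + 0.4993 = 2.0839 bits
  H(X,Y) = 2.0839 bits
✓ Chain rule verified.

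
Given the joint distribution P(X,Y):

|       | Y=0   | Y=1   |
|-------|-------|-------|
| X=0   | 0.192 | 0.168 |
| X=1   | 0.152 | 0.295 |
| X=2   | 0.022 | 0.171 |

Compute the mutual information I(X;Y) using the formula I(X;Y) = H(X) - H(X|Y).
0.0765 bits

I(X;Y) = H(X) - H(X|Y)

Marginal of X (row sums):
  P(X=0) = 0.192 + 0.168 = 0.360
  P(X=1) = 0.152 + 0.295 = 0.447
  P(X=2) = 0.022 + 0.171 = 0.193
H(X) = -[0.360·log₂(0.360) + 0.447·log₂(0.447) + 0.193·log₂(0.193)]
  = 0.53062 + 0.51926 + 0.45805 = 1.5079 bits

Marginal of Y (column sums):
  P(Y=0) = 0.192 + 0.152 + 0.022 = 0.366
  P(Y=1) = 0.168 + 0.295 + 0.171 = 0.634
H(X|Y) = Σ_y P(y)·H(X|Y=y):
  Y=0: P(Y=0) = 0.366, P(X|Y=0) = (32/61, 76/183, 11/183) → H(X|Y=0) = 1.25858
  Y=1: P(Y=1) = 0.634, P(X|Y=1) = (84/317, 295/634, 171/634) → H(X|Y=1) = 1.53119
H(X|Y) = 0.366·1.25858 + 0.634·1.53119 = 1.4314 bits

I(X;Y) = H(X) - H(X|Y) = 1.5079 - 1.4314 = 0.0765 bits

Cross-check via I(X;Y) = H(X) + H(Y) - H(X,Y): computing H(Y) from the column sums and H(X,Y) from the 6 cells in the same way gives H(Y) = 0.9476 bits and H(X,Y) = 2.3790 bits, so
I(X;Y) = 1.5079 + 0.9476 - 2.3790 = 0.0765 bits ✓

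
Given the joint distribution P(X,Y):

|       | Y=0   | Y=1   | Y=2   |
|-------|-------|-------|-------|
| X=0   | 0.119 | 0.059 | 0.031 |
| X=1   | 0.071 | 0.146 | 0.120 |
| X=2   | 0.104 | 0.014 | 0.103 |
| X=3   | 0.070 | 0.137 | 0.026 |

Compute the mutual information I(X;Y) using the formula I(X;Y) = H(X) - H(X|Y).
0.1803 bits

I(X;Y) = H(X) - H(X|Y)

Marginal of X (row sums):
  P(X=0) = 0.119 + 0.059 + 0.031 = 0.209
  P(X=1) = 0.071 + 0.146 + 0.120 = 0.337
  P(X=2) = 0.104 + 0.014 + 0.103 = 0.221
  P(X=3) = 0.070 + 0.137 + 0.026 = 0.233
H(X) = -[0.209·log₂(0.209) + 0.337·log₂(0.337) + 0.221·log₂(0.221) + 0.233·log₂(0.233)]
  = 0.4720 + 0.5288 + 0.4813 + 0.4897 = 1.9718 bits

Marginal of Y (column sums):
  P(Y=0) = 0.119 + 0.071 + 0.104 + 0.070 = 0.364
  P(Y=1) = 0.059 + 0.146 + 0.014 + 0.137 = 0.356
  P(Y=2) = 0.031 + 0.120 + 0.103 + 0.026 = 0.280
H(X|Y) = Σ_y P(y)·H(X|Y=y):
  Y=0: P(Y=0) = 0.364, P(X|Y=0) = (17/52, 71/364, 2/7, 5/26) → H(X|Y=0) = 1.9611
  Y=1: P(Y=1) = 0.356, P(X|Y=1) = (59/356, 73/178, 7/178, 137/356) → H(X|Y=1) = 1.6709
  Y=2: P(Y=2) = 0.280, P(X|Y=2) = (31/280, 3/7, 103/280, 13/140) → H(X|Y=2) = 1.7245
H(X|Y) = 0.364·1.9611 + 0.356·1.6709 + 0.280·1.7245 = 1.7915 bits

I(X;Y) = H(X) - H(X|Y) = 1.9718 - 1.7915 = 0.1803 bits

Cross-check via I(X;Y) = H(X) + H(Y) - H(X,Y): computing H(Y) from the column sums and H(X,Y) from the 12 cells in the same way gives H(Y) = 1.5754 bits and H(X,Y) = 3.3669 bits, so
I(X;Y) = 1.9718 + 1.5754 - 3.3669 = 0.1803 bits ✓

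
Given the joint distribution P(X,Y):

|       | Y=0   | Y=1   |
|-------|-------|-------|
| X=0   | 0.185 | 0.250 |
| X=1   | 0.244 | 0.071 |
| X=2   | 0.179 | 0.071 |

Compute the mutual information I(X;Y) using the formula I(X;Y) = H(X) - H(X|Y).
0.0804 bits

I(X;Y) = H(X) - H(X|Y)

Marginal of X (row sums):
  P(X=0) = 0.185 + 0.250 = 0.435
  P(X=1) = 0.244 + 0.071 = 0.315
  P(X=2) = 0.179 + 0.071 = 0.250
H(X) = -[0.435·log₂(0.435) + 0.315·log₂(0.315) + 0.250·log₂(0.250)]
  = 0.5224 + 0.5250 + 0.5000 = 1.5474 bits

Marginal of Y (column sums):
  P(Y=0) = 0.185 + 0.244 + 0.179 = 0.608
  P(Y=1) = 0.250 + 0.071 + 0.071 = 0.392
H(X|Y) = Σ_y P(y)·H(X|Y=y):
  Y=0: P(Y=0) = 0.608, P(X|Y=0) = (185/608, 61/152, 179/608) → H(X|Y=0) = 1.5703
  Y=1: P(Y=1) = 0.392, P(X|Y=1) = (125/196, 71/392, 71/392) → H(X|Y=1) = 1.3068
H(X|Y) = 0.608·1.5703 + 0.392·1.3068 = 1.4670 bits

I(X;Y) = H(X) - H(X|Y) = 1.5474 - 1.4670 = 0.0804 bits

Cross-check via I(X;Y) = H(X) + H(Y) - H(X,Y): computing H(Y) from the column sums and H(X,Y) from the 6 cells in the same way gives H(Y) = 0.9661 bits and H(X,Y) = 2.4331 bits, so
I(X;Y) = 1.5474 + 0.9661 - 2.4331 = 0.0804 bits ✓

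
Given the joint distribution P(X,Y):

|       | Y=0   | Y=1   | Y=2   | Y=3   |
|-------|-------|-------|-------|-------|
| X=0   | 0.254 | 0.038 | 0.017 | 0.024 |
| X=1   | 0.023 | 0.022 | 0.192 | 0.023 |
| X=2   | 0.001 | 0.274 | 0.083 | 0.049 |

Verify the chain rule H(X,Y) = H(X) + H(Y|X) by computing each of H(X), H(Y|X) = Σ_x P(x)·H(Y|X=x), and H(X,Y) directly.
H(X) = 1.5614 bits, H(Y|X) = 1.2107 bits, H(X,Y) = 2.7721 bits

Marginal of X (row sums):
  P(X=0) = 0.254 + 0.038 + 0.017 + 0.024 = 0.333
  P(X=1) = 0.023 + 0.022 + 0.192 + 0.023 = 0.260
  P(X=2) = 0.001 + 0.274 + 0.083 + 0.049 = 0.407
H(X) = -[0.333·log₂(0.333) + 0.260·log₂(0.260) + 0.407·log₂(0.407)]
  = 0.5283 + 0.5053 + 0.5278 = 1.5614 bits

H(Y|X) = Σ_x P(x)·H(Y|X=x):
  X=0: P(X=0) = 0.333, P(Y|X=0) = (254/333, 38/333, 17/333, 8/111) → H(Y|X=0) = 1.1479
  X=1: P(X=1) = 0.260, P(Y|X=1) = (23/260, 11/130, 48/65, 23/260) → H(Y|X=1) = 1.2435
  X=2: P(X=2) = 0.407, P(Y|X=2) = (1/407, 274/407, 83/407, 49/407) → H(Y|X=2) = 1.2411
H(Y|X) = 0.333·1.1479 + 0.260·1.2435 + 0.407·1.2411 = 1.2107 bits

H(X,Y) = -Σ_{x,y} P(x,y) log₂ P(x,y). Per-cell terms -P(x,y)·log₂P(x,y):
  X=0: 0.5022, 0.1793, 0.0999, 0.1291
  X=1: 0.1252, 0.1211, 0.4571, 0.1252
  X=2: 0.0100, 0.5118, 0.2980, 0.2132
Sum of the 12 terms: H(X,Y) = 2.7721 bits

Chain rule check:
  H(X) + H(Y|X) = 1.5614 + 1.2107 = 2.7721 bits
  H(X,Y) = 2.7721 bits
✓ Chain rule verified.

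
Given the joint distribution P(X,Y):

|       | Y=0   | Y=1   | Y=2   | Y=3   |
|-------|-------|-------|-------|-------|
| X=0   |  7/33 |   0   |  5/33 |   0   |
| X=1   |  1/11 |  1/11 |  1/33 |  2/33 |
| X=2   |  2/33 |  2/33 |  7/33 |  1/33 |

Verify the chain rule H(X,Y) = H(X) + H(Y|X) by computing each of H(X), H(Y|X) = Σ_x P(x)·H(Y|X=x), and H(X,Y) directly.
H(X) = 1.5726 bits, H(Y|X) = 1.4590 bits, H(X,Y) = 3.0316 bits

Marginal of X (row sums):
  P(X=0) = 7/33 + 0 + 5/33 + 0 = 4/11
  P(X=1) = 1/11 + 1/11 + 1/33 + 2/33 = 3/11
  P(X=2) = 2/33 + 2/33 + 7/33 + 1/33 = 4/11
H(X) = -[(4/11)·log₂(4/11) + (3/11)·log₂(3/11) + (4/11)·log₂(4/11)]
  = 0.5307 + 0.5112 + 0.5307 = 1.5726 bits

H(Y|X) = Σ_x P(x)·H(Y|X=x):
  X=0: P(X=0) = 4/11, P(Y|X=0) = (7/12, 0, 5/12, 0) → H(Y|X=0) = 0.9799
  X=1: P(X=1) = 3/11, P(Y|X=1) = (1/3, 1/3, 1/9, 2/9) → H(Y|X=1) = 1.8911
  X=2: P(X=2) = 4/11, P(Y|X=2) = (1/6, 1/6, 7/12, 1/12) → H(Y|X=2) = 1.6140
H(Y|X) = (4/11)·0.9799 + (3/11)·1.8911 + (4/11)·1.6140 = 1.4590 bits

H(X,Y) = -Σ_{x,y} P(x,y) log₂ P(x,y). Per-cell terms -P(x,y)·log₂P(x,y):
  X=0: 0.4745, 0.0000, 0.4125, 0.0000
  X=1: 0.3145, 0.3145, 0.1529, 0.2451
  X=2: 0.2451, 0.2451, 0.4745, 0.1529
  (cells with P = 0 contribute 0)
Sum of the 12 terms: H(X,Y) = 3.0316 bits

Chain rule check:
  H(X) + H(Y|X) = 1.5726 + 1.4590 = 3.0316 bits
  H(X,Y) = 3.0316 bits
✓ Chain rule verified.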